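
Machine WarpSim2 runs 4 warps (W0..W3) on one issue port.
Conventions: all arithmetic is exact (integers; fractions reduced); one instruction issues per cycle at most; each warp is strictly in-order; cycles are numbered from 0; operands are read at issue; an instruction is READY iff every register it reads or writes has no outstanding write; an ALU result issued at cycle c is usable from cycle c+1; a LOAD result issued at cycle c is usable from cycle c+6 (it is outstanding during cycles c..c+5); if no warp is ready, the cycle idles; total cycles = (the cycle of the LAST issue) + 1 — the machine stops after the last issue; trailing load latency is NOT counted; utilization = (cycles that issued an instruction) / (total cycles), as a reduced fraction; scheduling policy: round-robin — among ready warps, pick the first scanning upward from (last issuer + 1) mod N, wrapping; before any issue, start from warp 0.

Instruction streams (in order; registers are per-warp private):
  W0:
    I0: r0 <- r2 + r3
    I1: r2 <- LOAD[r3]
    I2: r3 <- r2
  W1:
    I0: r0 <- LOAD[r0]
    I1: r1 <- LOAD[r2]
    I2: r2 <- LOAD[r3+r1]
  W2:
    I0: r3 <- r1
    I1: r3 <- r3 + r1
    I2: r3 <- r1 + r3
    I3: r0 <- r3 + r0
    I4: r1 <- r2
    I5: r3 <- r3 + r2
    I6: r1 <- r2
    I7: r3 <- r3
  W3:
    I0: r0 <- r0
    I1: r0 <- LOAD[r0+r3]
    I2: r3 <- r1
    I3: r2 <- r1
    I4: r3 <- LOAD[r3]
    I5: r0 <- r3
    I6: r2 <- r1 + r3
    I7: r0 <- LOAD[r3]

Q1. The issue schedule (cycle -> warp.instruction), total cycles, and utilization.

cycle 0: W0.I0
cycle 1: W1.I0
cycle 2: W2.I0
cycle 3: W3.I0
cycle 4: W0.I1
cycle 5: W1.I1
cycle 6: W2.I1
cycle 7: W3.I1
cycle 8: W2.I2
cycle 9: W3.I2
cycle 10: W0.I2
cycle 11: W1.I2
cycle 12: W2.I3
cycle 13: W3.I3
cycle 14: W2.I4
cycle 15: W3.I4
cycle 16: W2.I5
cycle 17: W2.I6
cycle 18: W2.I7
cycle 19: idle
cycle 20: idle
cycle 21: W3.I5
cycle 22: W3.I6
cycle 23: W3.I7

Answer: 24 cycles, utilization 11/12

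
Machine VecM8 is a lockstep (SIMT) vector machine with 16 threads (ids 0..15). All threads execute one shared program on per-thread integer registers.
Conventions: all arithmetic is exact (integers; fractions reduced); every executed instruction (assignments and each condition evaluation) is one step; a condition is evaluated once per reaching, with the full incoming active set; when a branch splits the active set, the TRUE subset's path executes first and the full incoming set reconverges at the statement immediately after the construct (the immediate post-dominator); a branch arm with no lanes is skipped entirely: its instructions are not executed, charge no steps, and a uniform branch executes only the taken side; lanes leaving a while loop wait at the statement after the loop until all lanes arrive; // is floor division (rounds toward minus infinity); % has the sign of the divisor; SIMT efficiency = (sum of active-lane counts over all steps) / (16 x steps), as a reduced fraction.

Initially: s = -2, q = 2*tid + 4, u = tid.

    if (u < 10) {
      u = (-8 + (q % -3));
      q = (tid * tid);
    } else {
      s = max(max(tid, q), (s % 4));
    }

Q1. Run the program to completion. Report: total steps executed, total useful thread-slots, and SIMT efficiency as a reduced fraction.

Answer: 4 steps, 42 useful, 21/32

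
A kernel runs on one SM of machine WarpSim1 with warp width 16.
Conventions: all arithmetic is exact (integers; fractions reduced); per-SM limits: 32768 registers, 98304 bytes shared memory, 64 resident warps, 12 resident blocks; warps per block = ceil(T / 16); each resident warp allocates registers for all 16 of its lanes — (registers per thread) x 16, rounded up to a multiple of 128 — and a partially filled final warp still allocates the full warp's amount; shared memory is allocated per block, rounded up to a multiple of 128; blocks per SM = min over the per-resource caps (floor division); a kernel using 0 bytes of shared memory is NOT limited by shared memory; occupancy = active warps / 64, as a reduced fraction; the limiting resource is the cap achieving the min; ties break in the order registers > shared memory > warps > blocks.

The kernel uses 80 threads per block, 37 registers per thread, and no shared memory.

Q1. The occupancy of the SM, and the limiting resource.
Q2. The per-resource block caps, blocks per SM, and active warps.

Answer: occupancy 25/32, limited by registers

registers: 10 blocks
shared memory: no limit (kernel uses none)
warps: 12 blocks
blocks: 12 blocks

Answer: 10 blocks, 50 active warps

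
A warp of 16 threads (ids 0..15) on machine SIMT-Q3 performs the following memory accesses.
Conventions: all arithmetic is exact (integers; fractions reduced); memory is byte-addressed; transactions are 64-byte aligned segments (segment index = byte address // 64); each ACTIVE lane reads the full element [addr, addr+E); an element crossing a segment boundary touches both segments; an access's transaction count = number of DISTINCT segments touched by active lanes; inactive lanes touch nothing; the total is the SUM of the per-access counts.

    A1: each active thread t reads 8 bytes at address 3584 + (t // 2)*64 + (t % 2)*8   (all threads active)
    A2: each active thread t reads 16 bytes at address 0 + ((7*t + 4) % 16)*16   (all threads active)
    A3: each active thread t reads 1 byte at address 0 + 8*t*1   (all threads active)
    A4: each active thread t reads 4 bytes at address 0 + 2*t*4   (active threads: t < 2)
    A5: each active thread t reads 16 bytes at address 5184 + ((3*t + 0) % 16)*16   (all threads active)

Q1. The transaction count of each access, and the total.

A1: 8 transactions
A2: 4 transactions
A3: 2 transactions
A4: 1 transaction
A5: 4 transactions

Answer: 8,4,2,1,4; total 19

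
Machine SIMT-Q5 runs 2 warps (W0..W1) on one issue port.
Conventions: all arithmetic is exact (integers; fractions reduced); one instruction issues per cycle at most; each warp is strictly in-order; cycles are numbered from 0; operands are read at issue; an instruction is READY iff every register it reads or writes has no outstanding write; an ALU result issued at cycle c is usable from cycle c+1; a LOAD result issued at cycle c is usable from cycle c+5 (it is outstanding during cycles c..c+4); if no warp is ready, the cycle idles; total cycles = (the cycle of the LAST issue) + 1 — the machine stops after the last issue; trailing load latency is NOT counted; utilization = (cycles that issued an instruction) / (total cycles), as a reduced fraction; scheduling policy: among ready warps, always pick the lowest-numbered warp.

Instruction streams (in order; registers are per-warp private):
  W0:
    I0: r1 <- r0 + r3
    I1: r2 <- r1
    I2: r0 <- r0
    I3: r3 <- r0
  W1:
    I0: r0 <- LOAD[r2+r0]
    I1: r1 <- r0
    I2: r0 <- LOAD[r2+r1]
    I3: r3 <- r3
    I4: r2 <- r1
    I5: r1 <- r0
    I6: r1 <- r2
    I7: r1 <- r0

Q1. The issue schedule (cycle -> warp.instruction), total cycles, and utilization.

cycle 0: W0.I0
cycle 1: W0.I1
cycle 2: W0.I2
cycle 3: W0.I3
cycle 4: W1.I0
cycle 5: idle
cycle 6: idle
cycle 7: idle
cycle 8: idle
cycle 9: W1.I1
cycle 10: W1.I2
cycle 11: W1.I3
cycle 12: W1.I4
cycle 13: idle
cycle 14: idle
cycle 15: W1.I5
cycle 16: W1.I6
cycle 17: W1.I7

Answer: 18 cycles, utilization 2/3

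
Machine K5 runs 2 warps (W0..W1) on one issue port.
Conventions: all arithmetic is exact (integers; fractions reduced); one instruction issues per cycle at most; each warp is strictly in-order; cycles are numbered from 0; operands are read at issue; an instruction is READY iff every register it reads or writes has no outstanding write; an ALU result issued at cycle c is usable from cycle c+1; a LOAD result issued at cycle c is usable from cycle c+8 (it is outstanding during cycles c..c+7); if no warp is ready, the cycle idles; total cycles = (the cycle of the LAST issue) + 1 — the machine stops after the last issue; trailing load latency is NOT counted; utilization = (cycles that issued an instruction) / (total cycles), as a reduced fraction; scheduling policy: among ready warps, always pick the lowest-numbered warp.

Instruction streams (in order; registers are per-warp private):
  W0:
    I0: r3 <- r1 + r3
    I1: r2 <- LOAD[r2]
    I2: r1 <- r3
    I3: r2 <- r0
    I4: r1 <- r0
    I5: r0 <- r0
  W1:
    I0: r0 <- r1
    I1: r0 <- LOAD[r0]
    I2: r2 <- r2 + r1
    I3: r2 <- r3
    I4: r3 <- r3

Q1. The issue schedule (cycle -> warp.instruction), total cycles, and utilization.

cycle 0: W0.I0
cycle 1: W0.I1
cycle 2: W0.I2
cycle 3: W1.I0
cycle 4: W1.I1
cycle 5: W1.I2
cycle 6: W1.I3
cycle 7: W1.I4
cycle 8: idle
cycle 9: W0.I3
cycle 10: W0.I4
cycle 11: W0.I5

Answer: 12 cycles, utilization 11/12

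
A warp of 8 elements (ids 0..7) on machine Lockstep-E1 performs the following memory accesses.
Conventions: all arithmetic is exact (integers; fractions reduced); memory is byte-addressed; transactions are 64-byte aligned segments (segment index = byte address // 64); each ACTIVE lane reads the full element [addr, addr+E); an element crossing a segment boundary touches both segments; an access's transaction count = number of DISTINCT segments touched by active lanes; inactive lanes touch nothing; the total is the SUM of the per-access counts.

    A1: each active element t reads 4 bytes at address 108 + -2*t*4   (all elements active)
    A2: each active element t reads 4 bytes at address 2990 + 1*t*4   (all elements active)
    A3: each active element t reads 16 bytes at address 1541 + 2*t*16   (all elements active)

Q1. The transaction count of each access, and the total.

A1: 2 transactions
A2: 2 transactions
A3: 4 transactions

Answer: 2,2,4; total 8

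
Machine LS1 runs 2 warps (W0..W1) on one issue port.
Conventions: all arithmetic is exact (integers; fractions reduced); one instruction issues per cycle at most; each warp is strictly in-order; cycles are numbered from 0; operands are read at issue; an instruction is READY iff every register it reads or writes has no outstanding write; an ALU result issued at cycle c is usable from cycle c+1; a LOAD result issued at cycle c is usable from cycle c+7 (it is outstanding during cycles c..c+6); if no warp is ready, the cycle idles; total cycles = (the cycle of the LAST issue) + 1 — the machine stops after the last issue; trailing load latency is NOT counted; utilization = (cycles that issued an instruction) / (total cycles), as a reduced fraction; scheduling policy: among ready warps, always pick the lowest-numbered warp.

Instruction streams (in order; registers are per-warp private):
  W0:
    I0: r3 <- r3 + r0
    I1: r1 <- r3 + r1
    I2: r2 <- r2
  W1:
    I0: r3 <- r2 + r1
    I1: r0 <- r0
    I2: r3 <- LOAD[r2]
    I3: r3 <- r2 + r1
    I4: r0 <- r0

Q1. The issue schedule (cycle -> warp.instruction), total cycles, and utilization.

cycle 0: W0.I0
cycle 1: W0.I1
cycle 2: W0.I2
cycle 3: W1.I0
cycle 4: W1.I1
cycle 5: W1.I2
cycle 6: idle
cycle 7: idle
cycle 8: idle
cycle 9: idle
cycle 10: idle
cycle 11: idle
cycle 12: W1.I3
cycle 13: W1.I4

Answer: 14 cycles, utilization 4/7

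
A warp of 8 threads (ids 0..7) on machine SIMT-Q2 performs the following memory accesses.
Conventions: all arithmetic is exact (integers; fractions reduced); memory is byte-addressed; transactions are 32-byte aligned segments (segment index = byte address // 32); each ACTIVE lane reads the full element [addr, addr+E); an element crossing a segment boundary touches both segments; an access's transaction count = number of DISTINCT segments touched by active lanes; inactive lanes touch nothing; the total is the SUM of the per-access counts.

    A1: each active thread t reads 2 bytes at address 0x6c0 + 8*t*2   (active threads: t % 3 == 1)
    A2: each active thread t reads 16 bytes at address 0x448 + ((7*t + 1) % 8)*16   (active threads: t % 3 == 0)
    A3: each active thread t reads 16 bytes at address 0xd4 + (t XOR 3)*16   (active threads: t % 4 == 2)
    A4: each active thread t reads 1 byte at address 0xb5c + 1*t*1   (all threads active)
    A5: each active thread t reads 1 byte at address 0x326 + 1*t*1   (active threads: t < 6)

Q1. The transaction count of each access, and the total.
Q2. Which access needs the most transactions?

A1: 3 transactions
A2: 4 transactions
A3: 2 transactions
A4: 2 transactions
A5: 1 transaction

Answer: 3,4,2,2,1; total 12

Answer: A2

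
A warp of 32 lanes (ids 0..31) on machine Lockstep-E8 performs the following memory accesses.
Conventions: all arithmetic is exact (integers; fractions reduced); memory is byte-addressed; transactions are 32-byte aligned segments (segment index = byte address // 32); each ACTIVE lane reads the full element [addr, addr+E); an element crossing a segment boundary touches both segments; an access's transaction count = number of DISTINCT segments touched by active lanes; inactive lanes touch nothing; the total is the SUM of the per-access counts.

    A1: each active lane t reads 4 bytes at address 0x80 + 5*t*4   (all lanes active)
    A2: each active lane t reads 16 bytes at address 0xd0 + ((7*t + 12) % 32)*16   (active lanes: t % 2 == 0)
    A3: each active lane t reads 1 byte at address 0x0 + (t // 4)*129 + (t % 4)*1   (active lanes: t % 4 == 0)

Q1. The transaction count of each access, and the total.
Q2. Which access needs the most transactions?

A1: 20 transactions
A2: 16 transactions
A3: 8 transactions

Answer: 20,16,8; total 44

Answer: A1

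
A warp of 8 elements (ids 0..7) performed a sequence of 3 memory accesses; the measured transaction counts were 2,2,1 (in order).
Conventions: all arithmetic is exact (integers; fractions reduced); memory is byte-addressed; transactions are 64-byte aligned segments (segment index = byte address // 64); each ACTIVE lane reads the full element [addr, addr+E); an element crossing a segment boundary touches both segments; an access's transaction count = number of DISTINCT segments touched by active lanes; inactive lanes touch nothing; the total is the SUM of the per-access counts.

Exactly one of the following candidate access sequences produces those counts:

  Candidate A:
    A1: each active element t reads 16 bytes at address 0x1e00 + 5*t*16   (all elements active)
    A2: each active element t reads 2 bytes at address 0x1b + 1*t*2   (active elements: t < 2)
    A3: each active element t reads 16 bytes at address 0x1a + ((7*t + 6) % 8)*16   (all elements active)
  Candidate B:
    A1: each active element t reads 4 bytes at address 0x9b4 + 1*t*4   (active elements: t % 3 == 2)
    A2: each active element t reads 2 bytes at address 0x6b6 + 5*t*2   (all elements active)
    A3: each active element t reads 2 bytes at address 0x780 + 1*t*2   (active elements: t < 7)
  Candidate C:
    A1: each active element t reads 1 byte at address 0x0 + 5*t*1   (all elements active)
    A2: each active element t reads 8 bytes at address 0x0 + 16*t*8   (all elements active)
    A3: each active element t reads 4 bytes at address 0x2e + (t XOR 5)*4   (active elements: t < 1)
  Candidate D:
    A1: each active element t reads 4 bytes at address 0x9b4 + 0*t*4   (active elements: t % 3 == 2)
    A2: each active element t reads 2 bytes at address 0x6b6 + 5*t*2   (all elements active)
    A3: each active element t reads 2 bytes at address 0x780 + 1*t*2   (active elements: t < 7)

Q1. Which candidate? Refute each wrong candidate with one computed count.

A: A1 gives 8 transactions, not 2
C: A1 gives 1 transaction, not 2
D: A1 gives 1 transaction, not 2
B: all counts match (2,2,1)

Answer: B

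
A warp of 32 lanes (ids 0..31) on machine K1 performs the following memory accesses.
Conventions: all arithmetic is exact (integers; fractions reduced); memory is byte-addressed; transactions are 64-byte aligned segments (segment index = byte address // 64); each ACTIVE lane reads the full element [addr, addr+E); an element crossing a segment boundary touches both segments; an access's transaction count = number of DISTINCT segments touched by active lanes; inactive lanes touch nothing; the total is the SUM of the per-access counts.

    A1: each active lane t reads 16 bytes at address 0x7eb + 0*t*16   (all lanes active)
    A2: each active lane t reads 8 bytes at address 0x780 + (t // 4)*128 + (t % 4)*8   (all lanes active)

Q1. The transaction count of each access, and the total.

A1: 1 transaction
A2: 8 transactions

Answer: 1,8; total 9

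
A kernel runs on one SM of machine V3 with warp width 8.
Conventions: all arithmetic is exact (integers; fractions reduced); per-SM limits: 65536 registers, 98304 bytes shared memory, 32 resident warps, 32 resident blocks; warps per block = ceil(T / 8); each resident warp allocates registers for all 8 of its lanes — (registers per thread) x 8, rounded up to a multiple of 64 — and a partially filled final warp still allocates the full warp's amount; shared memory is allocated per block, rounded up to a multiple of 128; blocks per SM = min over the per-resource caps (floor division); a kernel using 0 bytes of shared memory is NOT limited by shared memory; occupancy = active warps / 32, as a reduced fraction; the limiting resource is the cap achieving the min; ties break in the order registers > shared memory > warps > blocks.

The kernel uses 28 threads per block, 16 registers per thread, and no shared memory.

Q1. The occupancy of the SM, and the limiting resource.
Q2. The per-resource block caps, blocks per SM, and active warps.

Answer: occupancy 1, limited by warps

registers: 128 blocks
shared memory: no limit (kernel uses none)
warps: 8 blocks
blocks: 32 blocks

Answer: 8 blocks, 32 active warps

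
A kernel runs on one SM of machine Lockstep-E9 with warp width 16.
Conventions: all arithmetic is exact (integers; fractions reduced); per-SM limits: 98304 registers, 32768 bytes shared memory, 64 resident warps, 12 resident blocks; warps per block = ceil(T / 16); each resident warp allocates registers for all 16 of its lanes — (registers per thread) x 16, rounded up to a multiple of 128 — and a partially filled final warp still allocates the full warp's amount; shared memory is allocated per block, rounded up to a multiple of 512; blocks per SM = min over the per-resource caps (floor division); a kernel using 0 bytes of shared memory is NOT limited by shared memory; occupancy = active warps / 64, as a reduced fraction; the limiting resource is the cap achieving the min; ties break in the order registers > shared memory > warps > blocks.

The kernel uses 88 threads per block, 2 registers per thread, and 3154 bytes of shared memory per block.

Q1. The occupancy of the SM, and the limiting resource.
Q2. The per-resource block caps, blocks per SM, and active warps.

Answer: occupancy 27/32, limited by shared memory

registers: 128 blocks
shared memory: 9 blocks
warps: 10 blocks
blocks: 12 blocks

Answer: 9 blocks, 54 active warps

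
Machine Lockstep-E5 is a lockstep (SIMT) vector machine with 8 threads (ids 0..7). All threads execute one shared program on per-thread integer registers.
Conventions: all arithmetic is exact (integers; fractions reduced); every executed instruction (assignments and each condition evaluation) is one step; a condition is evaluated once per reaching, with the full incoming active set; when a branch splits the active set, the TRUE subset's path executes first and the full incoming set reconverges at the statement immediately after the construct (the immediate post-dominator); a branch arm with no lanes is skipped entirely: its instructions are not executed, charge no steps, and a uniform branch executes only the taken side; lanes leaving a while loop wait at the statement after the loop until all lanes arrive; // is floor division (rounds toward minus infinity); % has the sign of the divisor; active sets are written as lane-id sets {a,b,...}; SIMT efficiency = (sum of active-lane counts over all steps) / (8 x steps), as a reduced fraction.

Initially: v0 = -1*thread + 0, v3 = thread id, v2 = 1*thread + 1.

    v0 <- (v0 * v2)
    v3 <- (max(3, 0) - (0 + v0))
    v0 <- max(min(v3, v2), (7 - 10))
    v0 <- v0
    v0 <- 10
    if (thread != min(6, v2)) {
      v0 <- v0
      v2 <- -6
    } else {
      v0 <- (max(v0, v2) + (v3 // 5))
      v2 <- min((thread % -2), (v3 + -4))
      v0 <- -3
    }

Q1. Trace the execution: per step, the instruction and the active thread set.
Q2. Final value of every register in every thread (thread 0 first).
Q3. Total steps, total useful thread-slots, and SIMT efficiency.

step 0: v0 <- (v0 * v2)              {0,1,2,3,4,5,6,7}
step 1: v3 <- (max(3, 0) - (0 + v0)) {0,1,2,3,4,5,6,7}
step 2: v0 <- max(min(v3, v2), (7 - 10)) {0,1,2,3,4,5,6,7}
step 3: v0 <- v0                     {0,1,2,3,4,5,6,7}
step 4: v0 <- 10                     {0,1,2,3,4,5,6,7}
step 5: eval (thread != min(6, v2))  {0,1,2,3,4,5,6,7}
step 6: v0 <- v0                     {0,1,2,3,4,5,7}
step 7: v2 <- -6                     {0,1,2,3,4,5,7}
step 8: v0 <- (max(v0, v2) + (v3 // 5)) {6}
step 9: v2 <- min((thread % -2), (v3 + -4)) {6}
step 10: v0 <- -3                     {6}

Answer: 11 steps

v0: 10,10,10,10,10,10,-3,10
v3: 3,5,9,15,23,33,45,59
v2: -6,-6,-6,-6,-6,-6,0,-6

steps = 11; useful = 65; efficiency = 65/88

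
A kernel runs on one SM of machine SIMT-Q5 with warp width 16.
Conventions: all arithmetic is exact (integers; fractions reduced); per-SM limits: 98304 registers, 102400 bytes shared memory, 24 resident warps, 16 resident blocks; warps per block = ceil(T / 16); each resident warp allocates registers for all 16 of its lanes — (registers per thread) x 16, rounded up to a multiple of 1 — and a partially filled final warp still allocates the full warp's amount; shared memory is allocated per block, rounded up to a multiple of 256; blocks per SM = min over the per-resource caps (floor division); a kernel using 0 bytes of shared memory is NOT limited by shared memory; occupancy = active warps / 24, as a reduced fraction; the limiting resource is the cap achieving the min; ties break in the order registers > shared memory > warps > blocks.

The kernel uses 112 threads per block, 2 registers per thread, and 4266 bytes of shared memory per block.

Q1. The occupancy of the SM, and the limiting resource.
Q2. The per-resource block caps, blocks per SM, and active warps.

Answer: occupancy 7/8, limited by warps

registers: 438 blocks
shared memory: 23 blocks
warps: 3 blocks
blocks: 16 blocks

Answer: 3 blocks, 21 active warps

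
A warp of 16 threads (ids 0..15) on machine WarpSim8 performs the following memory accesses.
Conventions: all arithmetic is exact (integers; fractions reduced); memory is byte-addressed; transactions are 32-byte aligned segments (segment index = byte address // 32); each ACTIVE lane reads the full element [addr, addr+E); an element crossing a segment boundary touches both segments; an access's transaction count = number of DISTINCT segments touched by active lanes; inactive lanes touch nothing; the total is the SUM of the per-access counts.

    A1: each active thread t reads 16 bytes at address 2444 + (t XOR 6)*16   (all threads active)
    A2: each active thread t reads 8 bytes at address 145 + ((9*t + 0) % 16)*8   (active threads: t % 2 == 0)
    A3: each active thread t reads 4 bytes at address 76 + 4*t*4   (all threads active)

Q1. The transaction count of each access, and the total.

A1: 9 transactions
A2: 5 transactions
A3: 8 transactions

Answer: 9,5,8; total 22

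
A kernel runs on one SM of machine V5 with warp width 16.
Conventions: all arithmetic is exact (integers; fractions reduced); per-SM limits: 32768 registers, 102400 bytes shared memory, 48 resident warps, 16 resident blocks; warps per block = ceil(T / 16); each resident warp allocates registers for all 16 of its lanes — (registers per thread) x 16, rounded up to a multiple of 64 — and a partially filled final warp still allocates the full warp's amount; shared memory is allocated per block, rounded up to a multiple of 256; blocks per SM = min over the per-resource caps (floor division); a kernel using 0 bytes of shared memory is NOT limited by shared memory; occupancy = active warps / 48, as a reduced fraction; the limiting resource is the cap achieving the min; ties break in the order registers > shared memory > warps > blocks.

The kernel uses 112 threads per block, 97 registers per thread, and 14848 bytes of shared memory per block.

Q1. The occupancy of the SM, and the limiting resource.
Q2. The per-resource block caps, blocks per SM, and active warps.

Answer: occupancy 7/24, limited by registers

registers: 2 blocks
shared memory: 6 blocks
warps: 6 blocks
blocks: 16 blocks

Answer: 2 blocks, 14 active warps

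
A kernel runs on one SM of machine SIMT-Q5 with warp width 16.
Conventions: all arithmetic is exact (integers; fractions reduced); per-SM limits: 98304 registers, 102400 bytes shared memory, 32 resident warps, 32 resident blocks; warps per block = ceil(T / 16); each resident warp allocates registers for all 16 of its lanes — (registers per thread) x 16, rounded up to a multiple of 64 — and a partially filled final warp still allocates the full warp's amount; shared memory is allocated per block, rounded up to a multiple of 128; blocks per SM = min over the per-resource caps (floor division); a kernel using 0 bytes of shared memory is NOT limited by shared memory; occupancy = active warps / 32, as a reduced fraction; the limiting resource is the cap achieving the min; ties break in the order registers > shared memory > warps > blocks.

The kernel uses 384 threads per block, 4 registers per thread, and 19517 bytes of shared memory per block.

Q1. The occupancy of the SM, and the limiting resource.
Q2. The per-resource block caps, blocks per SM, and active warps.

Answer: occupancy 3/4, limited by warps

registers: 64 blocks
shared memory: 5 blocks
warps: 1 block
blocks: 32 blocks

Answer: 1 block, 24 active warps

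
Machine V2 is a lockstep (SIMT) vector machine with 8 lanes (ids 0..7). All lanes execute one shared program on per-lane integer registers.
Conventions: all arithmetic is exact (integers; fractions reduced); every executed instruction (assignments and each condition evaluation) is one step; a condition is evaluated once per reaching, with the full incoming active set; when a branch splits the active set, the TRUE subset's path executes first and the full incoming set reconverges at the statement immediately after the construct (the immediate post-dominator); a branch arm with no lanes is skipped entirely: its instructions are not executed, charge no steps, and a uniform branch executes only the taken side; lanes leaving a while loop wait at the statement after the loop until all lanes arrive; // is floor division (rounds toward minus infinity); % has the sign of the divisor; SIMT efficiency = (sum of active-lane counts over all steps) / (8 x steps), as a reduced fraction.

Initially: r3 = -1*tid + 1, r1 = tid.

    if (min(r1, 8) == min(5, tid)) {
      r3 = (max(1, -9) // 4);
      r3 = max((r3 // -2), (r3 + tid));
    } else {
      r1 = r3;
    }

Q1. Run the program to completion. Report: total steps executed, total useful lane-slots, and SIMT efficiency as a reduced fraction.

Answer: 4 steps, 22 useful, 11/16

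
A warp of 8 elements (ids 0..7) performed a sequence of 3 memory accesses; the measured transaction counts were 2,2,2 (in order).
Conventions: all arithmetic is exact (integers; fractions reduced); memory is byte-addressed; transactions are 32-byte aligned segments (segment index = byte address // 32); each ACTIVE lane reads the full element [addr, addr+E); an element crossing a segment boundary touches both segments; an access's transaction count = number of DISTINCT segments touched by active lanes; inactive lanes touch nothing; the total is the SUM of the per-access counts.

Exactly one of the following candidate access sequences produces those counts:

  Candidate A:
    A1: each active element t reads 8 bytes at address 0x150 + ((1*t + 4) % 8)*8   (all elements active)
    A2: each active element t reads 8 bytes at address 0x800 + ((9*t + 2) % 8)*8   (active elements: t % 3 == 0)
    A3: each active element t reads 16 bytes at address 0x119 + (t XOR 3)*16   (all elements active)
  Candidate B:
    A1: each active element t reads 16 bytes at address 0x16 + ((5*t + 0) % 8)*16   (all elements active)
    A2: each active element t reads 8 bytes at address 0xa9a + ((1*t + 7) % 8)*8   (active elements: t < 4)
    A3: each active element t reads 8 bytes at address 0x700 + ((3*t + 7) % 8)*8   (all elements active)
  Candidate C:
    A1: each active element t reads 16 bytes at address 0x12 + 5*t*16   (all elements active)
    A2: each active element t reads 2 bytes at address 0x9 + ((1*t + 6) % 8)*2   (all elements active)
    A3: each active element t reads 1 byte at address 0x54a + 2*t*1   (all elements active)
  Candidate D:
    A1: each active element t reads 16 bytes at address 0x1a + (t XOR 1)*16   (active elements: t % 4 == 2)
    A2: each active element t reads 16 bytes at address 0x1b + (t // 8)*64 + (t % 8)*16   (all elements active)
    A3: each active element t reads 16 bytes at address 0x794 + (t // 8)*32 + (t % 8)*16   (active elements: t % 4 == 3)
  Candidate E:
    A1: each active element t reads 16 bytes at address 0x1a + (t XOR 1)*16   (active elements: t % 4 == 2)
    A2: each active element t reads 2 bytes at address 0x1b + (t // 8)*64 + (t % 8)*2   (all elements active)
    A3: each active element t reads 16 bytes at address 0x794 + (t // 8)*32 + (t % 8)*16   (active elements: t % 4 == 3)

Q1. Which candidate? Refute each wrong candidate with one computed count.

A: A1 gives 3 transactions, not 2
B: A1 gives 5 transactions, not 2
C: A1 gives 12 transactions, not 2
D: A2 gives 5 transactions, not 2
E: all counts match (2,2,2)

Answer: E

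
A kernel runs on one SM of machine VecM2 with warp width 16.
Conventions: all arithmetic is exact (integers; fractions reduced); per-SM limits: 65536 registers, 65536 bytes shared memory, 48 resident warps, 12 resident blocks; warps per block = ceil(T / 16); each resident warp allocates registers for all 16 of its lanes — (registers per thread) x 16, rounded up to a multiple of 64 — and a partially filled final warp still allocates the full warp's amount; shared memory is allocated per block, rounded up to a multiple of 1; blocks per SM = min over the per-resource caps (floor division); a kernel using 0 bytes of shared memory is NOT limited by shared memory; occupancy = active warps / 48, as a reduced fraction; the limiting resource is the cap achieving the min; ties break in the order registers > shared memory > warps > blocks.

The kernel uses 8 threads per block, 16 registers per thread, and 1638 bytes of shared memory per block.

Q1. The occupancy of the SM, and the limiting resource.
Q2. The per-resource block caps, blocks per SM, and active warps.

Answer: occupancy 1/4, limited by blocks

registers: 256 blocks
shared memory: 40 blocks
warps: 48 blocks
blocks: 12 blocks

Answer: 12 blocks, 12 active warps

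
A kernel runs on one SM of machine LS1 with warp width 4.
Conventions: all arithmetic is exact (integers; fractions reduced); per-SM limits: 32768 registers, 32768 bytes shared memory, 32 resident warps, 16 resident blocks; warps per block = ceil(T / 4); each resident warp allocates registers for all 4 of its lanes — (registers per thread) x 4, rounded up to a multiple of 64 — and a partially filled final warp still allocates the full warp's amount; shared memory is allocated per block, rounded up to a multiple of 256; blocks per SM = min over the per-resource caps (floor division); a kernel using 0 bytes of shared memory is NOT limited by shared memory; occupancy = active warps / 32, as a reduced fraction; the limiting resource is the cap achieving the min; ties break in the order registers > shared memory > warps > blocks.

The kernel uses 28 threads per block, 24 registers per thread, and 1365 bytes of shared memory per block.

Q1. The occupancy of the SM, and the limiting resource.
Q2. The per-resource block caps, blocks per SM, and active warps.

Answer: occupancy 7/8, limited by warps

registers: 36 blocks
shared memory: 21 blocks
warps: 4 blocks
blocks: 16 blocks

Answer: 4 blocks, 28 active warps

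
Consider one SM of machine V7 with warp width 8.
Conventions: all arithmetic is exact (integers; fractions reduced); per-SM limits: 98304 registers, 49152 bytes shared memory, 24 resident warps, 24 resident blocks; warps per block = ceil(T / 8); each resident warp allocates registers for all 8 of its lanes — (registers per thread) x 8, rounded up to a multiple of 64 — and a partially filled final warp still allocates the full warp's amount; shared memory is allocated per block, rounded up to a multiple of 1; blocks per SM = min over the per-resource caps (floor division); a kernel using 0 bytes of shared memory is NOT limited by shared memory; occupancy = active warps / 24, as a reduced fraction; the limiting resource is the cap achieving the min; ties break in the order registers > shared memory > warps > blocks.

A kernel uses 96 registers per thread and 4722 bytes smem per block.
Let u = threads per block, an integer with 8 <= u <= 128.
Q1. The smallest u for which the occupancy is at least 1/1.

Answer: u = 17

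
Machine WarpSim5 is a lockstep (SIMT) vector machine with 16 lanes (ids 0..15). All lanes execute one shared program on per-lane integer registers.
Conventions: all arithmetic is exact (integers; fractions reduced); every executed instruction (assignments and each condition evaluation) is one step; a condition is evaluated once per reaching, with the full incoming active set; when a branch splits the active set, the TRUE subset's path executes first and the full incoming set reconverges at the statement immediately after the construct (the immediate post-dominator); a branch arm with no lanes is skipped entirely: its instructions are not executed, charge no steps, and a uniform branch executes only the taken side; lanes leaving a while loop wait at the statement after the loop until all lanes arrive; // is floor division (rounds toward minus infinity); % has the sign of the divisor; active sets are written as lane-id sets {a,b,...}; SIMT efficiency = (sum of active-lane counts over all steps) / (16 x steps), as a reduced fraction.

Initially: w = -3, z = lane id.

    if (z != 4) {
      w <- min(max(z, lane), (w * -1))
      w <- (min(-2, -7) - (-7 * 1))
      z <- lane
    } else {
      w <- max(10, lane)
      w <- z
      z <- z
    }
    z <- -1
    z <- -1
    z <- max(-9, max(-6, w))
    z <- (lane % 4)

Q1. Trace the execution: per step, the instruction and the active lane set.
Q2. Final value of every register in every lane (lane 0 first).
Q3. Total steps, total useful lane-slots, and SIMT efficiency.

step 0: eval (z != 4)                {0,1,2,3,4,5,6,7,8,9,10,11,12,13,14,15}
step 1: w <- min(max(z, lane), (w * -1)) {0,1,2,3,5,6,7,8,9,10,11,12,13,14,15}
step 2: w <- (min(-2, -7) - (-7 * 1)) {0,1,2,3,5,6,7,8,9,10,11,12,13,14,15}
step 3: z <- lane                    {0,1,2,3,5,6,7,8,9,10,11,12,13,14,15}
step 4: w <- max(10, lane)           {4}
step 5: w <- z                       {4}
step 6: z <- z                       {4}
step 7: z <- -1                      {0,1,2,3,4,5,6,7,8,9,10,11,12,13,14,15}
step 8: z <- -1                      {0,1,2,3,4,5,6,7,8,9,10,11,12,13,14,15}
step 9: z <- max(-9, max(-6, w))     {0,1,2,3,4,5,6,7,8,9,10,11,12,13,14,15}
step 10: z <- (lane % 4)              {0,1,2,3,4,5,6,7,8,9,10,11,12,13,14,15}

Answer: 11 steps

w: 0,0,0,0,4,0,0,0,0,0,0,0,0,0,0,0
z: 0,1,2,3,0,1,2,3,0,1,2,3,0,1,2,3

steps = 11; useful = 128; efficiency = 128/176 = 8/11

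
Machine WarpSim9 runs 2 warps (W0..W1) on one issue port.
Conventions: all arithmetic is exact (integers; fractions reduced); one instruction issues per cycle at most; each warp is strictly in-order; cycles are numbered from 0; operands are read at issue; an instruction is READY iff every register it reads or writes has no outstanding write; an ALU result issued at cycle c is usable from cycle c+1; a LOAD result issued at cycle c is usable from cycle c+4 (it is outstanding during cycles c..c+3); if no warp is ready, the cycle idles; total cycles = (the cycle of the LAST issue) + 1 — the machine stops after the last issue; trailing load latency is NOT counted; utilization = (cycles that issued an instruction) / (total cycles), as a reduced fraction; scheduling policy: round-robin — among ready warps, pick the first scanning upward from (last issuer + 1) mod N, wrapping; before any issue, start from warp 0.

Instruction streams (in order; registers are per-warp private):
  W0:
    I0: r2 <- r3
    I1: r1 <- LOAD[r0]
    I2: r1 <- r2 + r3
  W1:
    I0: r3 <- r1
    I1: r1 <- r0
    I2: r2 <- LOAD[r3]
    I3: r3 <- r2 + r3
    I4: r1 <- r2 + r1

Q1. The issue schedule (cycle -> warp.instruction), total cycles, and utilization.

cycle 0: W0.I0
cycle 1: W1.I0
cycle 2: W0.I1
cycle 3: W1.I1
cycle 4: W1.I2
cycle 5: idle
cycle 6: W0.I2
cycle 7: idle
cycle 8: W1.I3
cycle 9: W1.I4

Answer: 10 cycles, utilization 4/5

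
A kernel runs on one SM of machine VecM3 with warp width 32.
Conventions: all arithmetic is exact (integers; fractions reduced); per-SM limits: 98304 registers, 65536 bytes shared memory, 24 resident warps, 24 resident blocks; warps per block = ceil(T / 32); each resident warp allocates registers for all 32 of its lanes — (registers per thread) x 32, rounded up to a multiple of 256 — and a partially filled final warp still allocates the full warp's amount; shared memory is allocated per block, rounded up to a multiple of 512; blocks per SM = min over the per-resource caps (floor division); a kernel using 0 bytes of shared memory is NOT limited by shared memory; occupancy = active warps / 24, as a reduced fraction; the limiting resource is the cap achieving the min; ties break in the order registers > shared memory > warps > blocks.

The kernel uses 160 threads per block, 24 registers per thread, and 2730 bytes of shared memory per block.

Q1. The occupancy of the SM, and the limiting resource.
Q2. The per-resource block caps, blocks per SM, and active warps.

Answer: occupancy 5/6, limited by warps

registers: 25 blocks
shared memory: 21 blocks
warps: 4 blocks
blocks: 24 blocks

Answer: 4 blocks, 20 active warps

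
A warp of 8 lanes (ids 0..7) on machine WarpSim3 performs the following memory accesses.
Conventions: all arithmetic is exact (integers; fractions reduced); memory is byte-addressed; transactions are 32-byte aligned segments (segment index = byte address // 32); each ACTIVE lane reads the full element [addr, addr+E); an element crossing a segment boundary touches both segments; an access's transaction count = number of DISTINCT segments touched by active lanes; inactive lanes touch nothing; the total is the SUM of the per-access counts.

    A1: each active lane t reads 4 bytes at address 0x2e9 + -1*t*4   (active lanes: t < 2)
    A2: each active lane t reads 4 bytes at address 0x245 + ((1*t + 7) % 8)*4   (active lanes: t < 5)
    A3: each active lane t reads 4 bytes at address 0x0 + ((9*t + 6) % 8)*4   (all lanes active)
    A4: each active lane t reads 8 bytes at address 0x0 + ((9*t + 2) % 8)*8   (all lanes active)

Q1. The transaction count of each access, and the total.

A1: 1 transaction
A2: 2 transactions
A3: 1 transaction
A4: 2 transactions

Answer: 1,2,1,2; total 6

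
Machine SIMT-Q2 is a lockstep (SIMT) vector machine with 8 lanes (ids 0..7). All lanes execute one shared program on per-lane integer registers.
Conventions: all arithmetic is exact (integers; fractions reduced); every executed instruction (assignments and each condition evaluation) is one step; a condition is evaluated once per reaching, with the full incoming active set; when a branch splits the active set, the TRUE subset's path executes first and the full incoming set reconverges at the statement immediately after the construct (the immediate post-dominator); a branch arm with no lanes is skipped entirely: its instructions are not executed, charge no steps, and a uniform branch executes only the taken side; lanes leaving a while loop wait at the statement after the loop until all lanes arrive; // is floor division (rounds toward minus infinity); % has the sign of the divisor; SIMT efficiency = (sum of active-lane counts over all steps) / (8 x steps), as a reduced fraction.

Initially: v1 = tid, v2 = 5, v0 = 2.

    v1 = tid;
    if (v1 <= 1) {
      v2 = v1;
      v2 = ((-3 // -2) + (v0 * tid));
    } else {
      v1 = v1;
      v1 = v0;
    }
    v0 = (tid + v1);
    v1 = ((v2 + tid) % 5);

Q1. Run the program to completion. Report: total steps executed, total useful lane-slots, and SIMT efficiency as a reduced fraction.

Answer: 8 steps, 48 useful, 3/4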